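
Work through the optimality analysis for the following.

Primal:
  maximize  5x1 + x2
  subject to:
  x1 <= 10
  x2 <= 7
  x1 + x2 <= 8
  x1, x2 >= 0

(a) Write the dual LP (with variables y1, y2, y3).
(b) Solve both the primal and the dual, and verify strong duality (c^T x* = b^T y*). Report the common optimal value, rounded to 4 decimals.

The standard primal-dual pair for 'max c^T x s.t. A x <= b, x >= 0' is:
  Dual:  min b^T y  s.t.  A^T y >= c,  y >= 0.

So the dual LP is:
  minimize  10y1 + 7y2 + 8y3
  subject to:
    y1 + y3 >= 5
    y2 + y3 >= 1
    y1, y2, y3 >= 0

Solving the primal: x* = (8, 0).
  primal value c^T x* = 40.
Solving the dual: y* = (0, 0, 5).
  dual value b^T y* = 40.
Strong duality: c^T x* = b^T y*. Confirmed.

40


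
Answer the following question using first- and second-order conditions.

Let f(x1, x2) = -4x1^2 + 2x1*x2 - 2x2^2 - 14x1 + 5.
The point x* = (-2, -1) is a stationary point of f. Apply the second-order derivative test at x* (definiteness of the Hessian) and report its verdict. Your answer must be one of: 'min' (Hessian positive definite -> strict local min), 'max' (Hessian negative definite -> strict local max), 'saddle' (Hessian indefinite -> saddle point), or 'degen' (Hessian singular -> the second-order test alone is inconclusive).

Compute the Hessian H = grad^2 f:
  H = [[-8, 2], [2, -4]]
Verify stationarity: grad f(x*) = H x* + g = (0, 0).
Eigenvalues of H: -8.8284, -3.1716.
Both eigenvalues < 0, so H is negative definite -> x* is a strict local max.

max


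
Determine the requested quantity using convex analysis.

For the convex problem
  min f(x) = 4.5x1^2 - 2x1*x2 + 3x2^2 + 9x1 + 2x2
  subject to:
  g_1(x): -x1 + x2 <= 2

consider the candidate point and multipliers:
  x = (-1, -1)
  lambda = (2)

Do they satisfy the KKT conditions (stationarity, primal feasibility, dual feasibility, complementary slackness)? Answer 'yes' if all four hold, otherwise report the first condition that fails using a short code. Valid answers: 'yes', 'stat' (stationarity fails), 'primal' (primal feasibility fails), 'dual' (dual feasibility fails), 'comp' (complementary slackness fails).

Gradient of f: grad f(x) = Q x + c = (2, -2)
Constraint values g_i(x) = a_i^T x - b_i:
  g_1((-1, -1)) = -2
Stationarity residual: grad f(x) + sum_i lambda_i a_i = (0, 0)
  -> stationarity OK
Primal feasibility (all g_i <= 0): OK
Dual feasibility (all lambda_i >= 0): OK
Complementary slackness (lambda_i * g_i(x) = 0 for all i): FAILS

Verdict: the first failing condition is complementary_slackness -> comp.

comp


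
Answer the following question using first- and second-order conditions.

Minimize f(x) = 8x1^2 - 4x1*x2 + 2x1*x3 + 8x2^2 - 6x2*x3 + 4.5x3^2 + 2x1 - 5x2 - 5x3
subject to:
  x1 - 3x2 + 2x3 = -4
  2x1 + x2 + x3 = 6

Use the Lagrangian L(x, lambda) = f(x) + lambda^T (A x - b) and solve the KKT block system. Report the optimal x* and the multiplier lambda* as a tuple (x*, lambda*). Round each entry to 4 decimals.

Form the Lagrangian:
  L(x, lambda) = (1/2) x^T Q x + c^T x + lambda^T (A x - b)
Stationarity (grad_x L = 0): Q x + c + A^T lambda = 0.
Primal feasibility: A x = b.

This gives the KKT block system:
  [ Q   A^T ] [ x     ]   [-c ]
  [ A    0  ] [ lambda ] = [ b ]

Solving the linear system:
  x*      = (0.8499, 2.69, 1.6101)
  lambda* = (5.986, -7.0224)
  f(x*)   = 23.1388

x* = (0.8499, 2.69, 1.6101), lambda* = (5.986, -7.0224)


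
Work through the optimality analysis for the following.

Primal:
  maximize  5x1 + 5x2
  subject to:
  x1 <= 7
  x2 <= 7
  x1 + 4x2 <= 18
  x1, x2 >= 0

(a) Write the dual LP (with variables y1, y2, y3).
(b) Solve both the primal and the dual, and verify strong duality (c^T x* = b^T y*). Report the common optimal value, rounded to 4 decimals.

The standard primal-dual pair for 'max c^T x s.t. A x <= b, x >= 0' is:
  Dual:  min b^T y  s.t.  A^T y >= c,  y >= 0.

So the dual LP is:
  minimize  7y1 + 7y2 + 18y3
  subject to:
    y1 + y3 >= 5
    y2 + 4y3 >= 5
    y1, y2, y3 >= 0

Solving the primal: x* = (7, 2.75).
  primal value c^T x* = 48.75.
Solving the dual: y* = (3.75, 0, 1.25).
  dual value b^T y* = 48.75.
Strong duality: c^T x* = b^T y*. Confirmed.

48.75


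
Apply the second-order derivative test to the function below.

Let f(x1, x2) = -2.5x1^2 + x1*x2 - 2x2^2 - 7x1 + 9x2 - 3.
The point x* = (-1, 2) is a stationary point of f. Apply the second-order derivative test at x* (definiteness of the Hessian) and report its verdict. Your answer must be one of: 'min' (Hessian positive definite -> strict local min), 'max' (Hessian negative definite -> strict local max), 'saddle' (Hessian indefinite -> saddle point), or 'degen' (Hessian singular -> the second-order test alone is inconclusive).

Compute the Hessian H = grad^2 f:
  H = [[-5, 1], [1, -4]]
Verify stationarity: grad f(x*) = H x* + g = (0, 0).
Eigenvalues of H: -5.618, -3.382.
Both eigenvalues < 0, so H is negative definite -> x* is a strict local max.

max


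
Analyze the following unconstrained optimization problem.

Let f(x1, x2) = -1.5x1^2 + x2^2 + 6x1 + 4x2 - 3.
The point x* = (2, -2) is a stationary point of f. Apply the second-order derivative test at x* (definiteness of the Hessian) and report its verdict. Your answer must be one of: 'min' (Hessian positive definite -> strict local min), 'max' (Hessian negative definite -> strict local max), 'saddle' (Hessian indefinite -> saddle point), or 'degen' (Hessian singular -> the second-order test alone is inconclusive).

Compute the Hessian H = grad^2 f:
  H = [[-3, 0], [0, 2]]
Verify stationarity: grad f(x*) = H x* + g = (0, 0).
Eigenvalues of H: -3, 2.
Eigenvalues have mixed signs, so H is indefinite -> x* is a saddle point.

saddle


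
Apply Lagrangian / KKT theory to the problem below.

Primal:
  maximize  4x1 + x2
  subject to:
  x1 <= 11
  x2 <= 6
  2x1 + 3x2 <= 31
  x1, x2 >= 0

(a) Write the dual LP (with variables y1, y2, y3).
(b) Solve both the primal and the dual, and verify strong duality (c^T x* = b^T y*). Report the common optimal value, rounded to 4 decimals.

The standard primal-dual pair for 'max c^T x s.t. A x <= b, x >= 0' is:
  Dual:  min b^T y  s.t.  A^T y >= c,  y >= 0.

So the dual LP is:
  minimize  11y1 + 6y2 + 31y3
  subject to:
    y1 + 2y3 >= 4
    y2 + 3y3 >= 1
    y1, y2, y3 >= 0

Solving the primal: x* = (11, 3).
  primal value c^T x* = 47.
Solving the dual: y* = (3.3333, 0, 0.3333).
  dual value b^T y* = 47.
Strong duality: c^T x* = b^T y*. Confirmed.

47


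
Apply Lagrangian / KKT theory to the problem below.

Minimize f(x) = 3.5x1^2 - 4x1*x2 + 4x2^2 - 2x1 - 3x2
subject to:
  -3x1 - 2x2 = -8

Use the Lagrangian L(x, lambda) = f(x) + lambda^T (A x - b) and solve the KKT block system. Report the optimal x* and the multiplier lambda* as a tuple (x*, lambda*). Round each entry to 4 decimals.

Form the Lagrangian:
  L(x, lambda) = (1/2) x^T Q x + c^T x + lambda^T (A x - b)
Stationarity (grad_x L = 0): Q x + c + A^T lambda = 0.
Primal feasibility: A x = b.

This gives the KKT block system:
  [ Q   A^T ] [ x     ]   [-c ]
  [ A    0  ] [ lambda ] = [ b ]

Solving the linear system:
  x*      = (1.6622, 1.5068)
  lambda* = (1.2027)
  f(x*)   = 0.8885

x* = (1.6622, 1.5068), lambda* = (1.2027)


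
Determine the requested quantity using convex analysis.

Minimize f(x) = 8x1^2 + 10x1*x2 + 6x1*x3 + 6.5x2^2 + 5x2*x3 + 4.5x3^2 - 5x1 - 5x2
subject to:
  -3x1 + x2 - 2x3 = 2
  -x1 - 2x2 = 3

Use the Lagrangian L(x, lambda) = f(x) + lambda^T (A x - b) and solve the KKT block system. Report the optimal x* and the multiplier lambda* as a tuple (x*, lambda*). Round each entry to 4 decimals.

Form the Lagrangian:
  L(x, lambda) = (1/2) x^T Q x + c^T x + lambda^T (A x - b)
Stationarity (grad_x L = 0): Q x + c + A^T lambda = 0.
Primal feasibility: A x = b.

This gives the KKT block system:
  [ Q   A^T ] [ x     ]   [-c ]
  [ A    0  ] [ lambda ] = [ b ]

Solving the linear system:
  x*      = (-1.0916, -0.9542, 0.1603)
  lambda* = (-4.9389, -16.229)
  f(x*)   = 34.3969

x* = (-1.0916, -0.9542, 0.1603), lambda* = (-4.9389, -16.229)


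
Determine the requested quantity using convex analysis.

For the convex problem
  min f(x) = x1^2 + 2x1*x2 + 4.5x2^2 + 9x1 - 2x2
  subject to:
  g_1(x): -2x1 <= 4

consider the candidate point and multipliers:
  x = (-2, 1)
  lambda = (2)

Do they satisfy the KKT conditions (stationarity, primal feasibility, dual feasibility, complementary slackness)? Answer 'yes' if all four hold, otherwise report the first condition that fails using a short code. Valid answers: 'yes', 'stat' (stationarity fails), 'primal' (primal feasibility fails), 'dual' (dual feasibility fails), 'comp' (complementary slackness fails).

Gradient of f: grad f(x) = Q x + c = (7, 3)
Constraint values g_i(x) = a_i^T x - b_i:
  g_1((-2, 1)) = 0
Stationarity residual: grad f(x) + sum_i lambda_i a_i = (3, 3)
  -> stationarity FAILS
Primal feasibility (all g_i <= 0): OK
Dual feasibility (all lambda_i >= 0): OK
Complementary slackness (lambda_i * g_i(x) = 0 for all i): OK

Verdict: the first failing condition is stationarity -> stat.

stat


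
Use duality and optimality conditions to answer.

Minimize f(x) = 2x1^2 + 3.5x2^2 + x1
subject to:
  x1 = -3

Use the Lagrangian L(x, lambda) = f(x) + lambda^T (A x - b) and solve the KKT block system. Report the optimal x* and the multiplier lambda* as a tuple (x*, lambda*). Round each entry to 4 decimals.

Form the Lagrangian:
  L(x, lambda) = (1/2) x^T Q x + c^T x + lambda^T (A x - b)
Stationarity (grad_x L = 0): Q x + c + A^T lambda = 0.
Primal feasibility: A x = b.

This gives the KKT block system:
  [ Q   A^T ] [ x     ]   [-c ]
  [ A    0  ] [ lambda ] = [ b ]

Solving the linear system:
  x*      = (-3, 0)
  lambda* = (11)
  f(x*)   = 15

x* = (-3, 0), lambda* = (11)


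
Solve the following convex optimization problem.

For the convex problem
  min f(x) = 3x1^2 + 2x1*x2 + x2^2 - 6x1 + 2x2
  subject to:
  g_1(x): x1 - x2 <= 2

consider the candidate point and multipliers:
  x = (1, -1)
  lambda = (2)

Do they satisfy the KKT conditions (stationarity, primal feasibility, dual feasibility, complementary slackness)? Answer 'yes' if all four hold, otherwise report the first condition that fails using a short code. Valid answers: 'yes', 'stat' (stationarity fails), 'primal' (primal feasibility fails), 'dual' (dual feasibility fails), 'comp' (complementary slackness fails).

Gradient of f: grad f(x) = Q x + c = (-2, 2)
Constraint values g_i(x) = a_i^T x - b_i:
  g_1((1, -1)) = 0
Stationarity residual: grad f(x) + sum_i lambda_i a_i = (0, 0)
  -> stationarity OK
Primal feasibility (all g_i <= 0): OK
Dual feasibility (all lambda_i >= 0): OK
Complementary slackness (lambda_i * g_i(x) = 0 for all i): OK

Verdict: yes, KKT holds.

yes


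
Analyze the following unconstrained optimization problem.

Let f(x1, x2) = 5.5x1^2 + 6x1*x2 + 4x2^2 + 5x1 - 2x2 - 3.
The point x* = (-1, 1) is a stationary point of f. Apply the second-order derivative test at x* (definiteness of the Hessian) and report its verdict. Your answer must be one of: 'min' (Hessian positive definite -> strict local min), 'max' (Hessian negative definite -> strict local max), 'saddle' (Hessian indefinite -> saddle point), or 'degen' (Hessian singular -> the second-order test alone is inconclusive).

Compute the Hessian H = grad^2 f:
  H = [[11, 6], [6, 8]]
Verify stationarity: grad f(x*) = H x* + g = (0, 0).
Eigenvalues of H: 3.3153, 15.6847.
Both eigenvalues > 0, so H is positive definite -> x* is a strict local min.

min


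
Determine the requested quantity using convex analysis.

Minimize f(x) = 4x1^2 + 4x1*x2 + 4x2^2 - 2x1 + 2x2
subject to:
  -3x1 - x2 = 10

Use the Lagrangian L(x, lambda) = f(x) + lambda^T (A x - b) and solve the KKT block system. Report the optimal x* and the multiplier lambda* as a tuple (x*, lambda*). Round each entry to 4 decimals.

Form the Lagrangian:
  L(x, lambda) = (1/2) x^T Q x + c^T x + lambda^T (A x - b)
Stationarity (grad_x L = 0): Q x + c + A^T lambda = 0.
Primal feasibility: A x = b.

This gives the KKT block system:
  [ Q   A^T ] [ x     ]   [-c ]
  [ A    0  ] [ lambda ] = [ b ]

Solving the linear system:
  x*      = (-3.4286, 0.2857)
  lambda* = (-9.4286)
  f(x*)   = 50.8571

x* = (-3.4286, 0.2857), lambda* = (-9.4286)


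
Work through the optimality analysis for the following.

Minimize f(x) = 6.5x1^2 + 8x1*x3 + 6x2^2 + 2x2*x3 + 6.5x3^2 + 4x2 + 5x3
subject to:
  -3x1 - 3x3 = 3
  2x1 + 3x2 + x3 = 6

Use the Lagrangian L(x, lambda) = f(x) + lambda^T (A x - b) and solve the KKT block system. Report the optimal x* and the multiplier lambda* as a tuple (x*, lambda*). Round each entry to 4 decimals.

Form the Lagrangian:
  L(x, lambda) = (1/2) x^T Q x + c^T x + lambda^T (A x - b)
Stationarity (grad_x L = 0): Q x + c + A^T lambda = 0.
Primal feasibility: A x = b.

This gives the KKT block system:
  [ Q   A^T ] [ x     ]   [-c ]
  [ A    0  ] [ lambda ] = [ b ]

Solving the linear system:
  x*      = (1.1579, 1.9474, -2.1579)
  lambda* = (-5.8596, -7.6842)
  f(x*)   = 30.3421

x* = (1.1579, 1.9474, -2.1579), lambda* = (-5.8596, -7.6842)


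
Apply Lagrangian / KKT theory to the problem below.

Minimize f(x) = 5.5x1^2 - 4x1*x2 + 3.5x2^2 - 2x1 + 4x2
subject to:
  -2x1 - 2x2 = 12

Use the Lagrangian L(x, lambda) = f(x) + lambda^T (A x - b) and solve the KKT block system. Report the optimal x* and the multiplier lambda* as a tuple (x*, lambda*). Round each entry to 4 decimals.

Form the Lagrangian:
  L(x, lambda) = (1/2) x^T Q x + c^T x + lambda^T (A x - b)
Stationarity (grad_x L = 0): Q x + c + A^T lambda = 0.
Primal feasibility: A x = b.

This gives the KKT block system:
  [ Q   A^T ] [ x     ]   [-c ]
  [ A    0  ] [ lambda ] = [ b ]

Solving the linear system:
  x*      = (-2.3077, -3.6923)
  lambda* = (-6.3077)
  f(x*)   = 32.7692

x* = (-2.3077, -3.6923), lambda* = (-6.3077)


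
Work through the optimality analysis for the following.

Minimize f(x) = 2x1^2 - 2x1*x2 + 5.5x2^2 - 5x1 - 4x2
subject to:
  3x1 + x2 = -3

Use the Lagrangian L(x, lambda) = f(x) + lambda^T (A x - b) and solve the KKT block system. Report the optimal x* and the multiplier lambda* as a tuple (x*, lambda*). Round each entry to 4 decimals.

Form the Lagrangian:
  L(x, lambda) = (1/2) x^T Q x + c^T x + lambda^T (A x - b)
Stationarity (grad_x L = 0): Q x + c + A^T lambda = 0.
Primal feasibility: A x = b.

This gives the KKT block system:
  [ Q   A^T ] [ x     ]   [-c ]
  [ A    0  ] [ lambda ] = [ b ]

Solving the linear system:
  x*      = (-0.9739, -0.0783)
  lambda* = (2.913)
  f(x*)   = 6.9609

x* = (-0.9739, -0.0783), lambda* = (2.913)


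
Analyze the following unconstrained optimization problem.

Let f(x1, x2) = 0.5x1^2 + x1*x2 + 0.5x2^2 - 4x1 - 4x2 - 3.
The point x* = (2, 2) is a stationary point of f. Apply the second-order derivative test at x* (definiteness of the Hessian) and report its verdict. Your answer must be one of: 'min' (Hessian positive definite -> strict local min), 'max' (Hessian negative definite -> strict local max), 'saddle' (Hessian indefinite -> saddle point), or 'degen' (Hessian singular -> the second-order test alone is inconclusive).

Compute the Hessian H = grad^2 f:
  H = [[1, 1], [1, 1]]
Verify stationarity: grad f(x*) = H x* + g = (0, 0).
Eigenvalues of H: 0, 2.
H has a zero eigenvalue (singular; positive semidefinite but not definite), so H is neither positive definite, negative definite, nor indefinite. The second-order test alone is inconclusive -> degen.
(Indeed, f is constant along the null direction of H through x*, so x* is not a strict local extremum.)

degen


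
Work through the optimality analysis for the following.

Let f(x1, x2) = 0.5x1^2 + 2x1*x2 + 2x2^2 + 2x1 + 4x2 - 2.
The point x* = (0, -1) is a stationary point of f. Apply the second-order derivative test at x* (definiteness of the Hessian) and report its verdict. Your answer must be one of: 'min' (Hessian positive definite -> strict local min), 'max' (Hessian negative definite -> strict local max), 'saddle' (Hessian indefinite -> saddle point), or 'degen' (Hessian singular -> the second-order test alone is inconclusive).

Compute the Hessian H = grad^2 f:
  H = [[1, 2], [2, 4]]
Verify stationarity: grad f(x*) = H x* + g = (0, 0).
Eigenvalues of H: 0, 5.
H has a zero eigenvalue (singular; positive semidefinite but not definite), so H is neither positive definite, negative definite, nor indefinite. The second-order test alone is inconclusive -> degen.
(Indeed, f is constant along the null direction of H through x*, so x* is not a strict local extremum.)

degen


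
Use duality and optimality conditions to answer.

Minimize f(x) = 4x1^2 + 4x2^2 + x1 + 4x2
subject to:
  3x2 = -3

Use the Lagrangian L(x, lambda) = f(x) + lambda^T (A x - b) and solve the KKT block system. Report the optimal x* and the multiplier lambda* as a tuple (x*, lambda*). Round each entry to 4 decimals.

Form the Lagrangian:
  L(x, lambda) = (1/2) x^T Q x + c^T x + lambda^T (A x - b)
Stationarity (grad_x L = 0): Q x + c + A^T lambda = 0.
Primal feasibility: A x = b.

This gives the KKT block system:
  [ Q   A^T ] [ x     ]   [-c ]
  [ A    0  ] [ lambda ] = [ b ]

Solving the linear system:
  x*      = (-0.125, -1)
  lambda* = (1.3333)
  f(x*)   = -0.0625

x* = (-0.125, -1), lambda* = (1.3333)


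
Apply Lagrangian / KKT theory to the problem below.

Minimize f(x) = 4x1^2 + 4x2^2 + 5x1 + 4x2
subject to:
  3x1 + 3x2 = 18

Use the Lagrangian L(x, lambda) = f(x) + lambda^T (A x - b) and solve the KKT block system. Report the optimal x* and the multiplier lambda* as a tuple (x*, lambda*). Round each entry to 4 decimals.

Form the Lagrangian:
  L(x, lambda) = (1/2) x^T Q x + c^T x + lambda^T (A x - b)
Stationarity (grad_x L = 0): Q x + c + A^T lambda = 0.
Primal feasibility: A x = b.

This gives the KKT block system:
  [ Q   A^T ] [ x     ]   [-c ]
  [ A    0  ] [ lambda ] = [ b ]

Solving the linear system:
  x*      = (2.9375, 3.0625)
  lambda* = (-9.5)
  f(x*)   = 98.9688

x* = (2.9375, 3.0625), lambda* = (-9.5)


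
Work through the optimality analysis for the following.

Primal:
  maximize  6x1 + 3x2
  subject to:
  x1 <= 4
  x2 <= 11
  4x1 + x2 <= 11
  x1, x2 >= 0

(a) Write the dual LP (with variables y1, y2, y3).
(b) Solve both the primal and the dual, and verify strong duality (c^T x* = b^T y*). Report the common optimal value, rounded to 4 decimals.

The standard primal-dual pair for 'max c^T x s.t. A x <= b, x >= 0' is:
  Dual:  min b^T y  s.t.  A^T y >= c,  y >= 0.

So the dual LP is:
  minimize  4y1 + 11y2 + 11y3
  subject to:
    y1 + 4y3 >= 6
    y2 + y3 >= 3
    y1, y2, y3 >= 0

Solving the primal: x* = (0, 11).
  primal value c^T x* = 33.
Solving the dual: y* = (0, 1.5, 1.5).
  dual value b^T y* = 33.
Strong duality: c^T x* = b^T y*. Confirmed.

33


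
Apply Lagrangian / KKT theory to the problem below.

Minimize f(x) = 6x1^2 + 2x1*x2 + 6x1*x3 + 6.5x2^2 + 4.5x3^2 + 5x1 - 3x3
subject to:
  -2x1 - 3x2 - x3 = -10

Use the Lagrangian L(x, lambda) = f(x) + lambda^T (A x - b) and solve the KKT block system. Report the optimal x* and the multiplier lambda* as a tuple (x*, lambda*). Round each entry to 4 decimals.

Form the Lagrangian:
  L(x, lambda) = (1/2) x^T Q x + c^T x + lambda^T (A x - b)
Stationarity (grad_x L = 0): Q x + c + A^T lambda = 0.
Primal feasibility: A x = b.

This gives the KKT block system:
  [ Q   A^T ] [ x     ]   [-c ]
  [ A    0  ] [ lambda ] = [ b ]

Solving the linear system:
  x*      = (0.4039, 2.6133, 1.3522)
  lambda* = (11.5936)
  f(x*)   = 56.9495

x* = (0.4039, 2.6133, 1.3522), lambda* = (11.5936)


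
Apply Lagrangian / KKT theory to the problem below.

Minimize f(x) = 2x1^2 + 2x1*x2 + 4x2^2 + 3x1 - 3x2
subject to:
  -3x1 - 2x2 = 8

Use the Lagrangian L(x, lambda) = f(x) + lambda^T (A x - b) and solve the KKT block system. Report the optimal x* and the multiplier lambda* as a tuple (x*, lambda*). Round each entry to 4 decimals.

Form the Lagrangian:
  L(x, lambda) = (1/2) x^T Q x + c^T x + lambda^T (A x - b)
Stationarity (grad_x L = 0): Q x + c + A^T lambda = 0.
Primal feasibility: A x = b.

This gives the KKT block system:
  [ Q   A^T ] [ x     ]   [-c ]
  [ A    0  ] [ lambda ] = [ b ]

Solving the linear system:
  x*      = (-2.9688, 0.4531)
  lambda* = (-2.6562)
  f(x*)   = 5.4922

x* = (-2.9688, 0.4531), lambda* = (-2.6562)


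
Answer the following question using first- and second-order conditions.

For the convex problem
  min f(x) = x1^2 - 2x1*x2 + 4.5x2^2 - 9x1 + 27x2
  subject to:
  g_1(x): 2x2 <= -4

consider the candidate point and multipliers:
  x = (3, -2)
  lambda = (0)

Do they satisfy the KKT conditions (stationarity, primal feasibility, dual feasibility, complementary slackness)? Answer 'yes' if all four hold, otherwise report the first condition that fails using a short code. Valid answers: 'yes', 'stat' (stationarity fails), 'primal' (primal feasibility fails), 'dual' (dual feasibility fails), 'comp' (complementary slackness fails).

Gradient of f: grad f(x) = Q x + c = (1, 3)
Constraint values g_i(x) = a_i^T x - b_i:
  g_1((3, -2)) = 0
Stationarity residual: grad f(x) + sum_i lambda_i a_i = (1, 3)
  -> stationarity FAILS
Primal feasibility (all g_i <= 0): OK
Dual feasibility (all lambda_i >= 0): OK
Complementary slackness (lambda_i * g_i(x) = 0 for all i): OK

Verdict: the first failing condition is stationarity -> stat.

stat


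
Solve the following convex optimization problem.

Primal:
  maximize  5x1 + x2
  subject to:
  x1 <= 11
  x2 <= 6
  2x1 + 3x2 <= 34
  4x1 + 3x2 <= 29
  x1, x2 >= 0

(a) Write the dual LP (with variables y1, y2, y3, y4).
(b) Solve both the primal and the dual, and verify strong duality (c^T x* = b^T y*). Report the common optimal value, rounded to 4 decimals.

The standard primal-dual pair for 'max c^T x s.t. A x <= b, x >= 0' is:
  Dual:  min b^T y  s.t.  A^T y >= c,  y >= 0.

So the dual LP is:
  minimize  11y1 + 6y2 + 34y3 + 29y4
  subject to:
    y1 + 2y3 + 4y4 >= 5
    y2 + 3y3 + 3y4 >= 1
    y1, y2, y3, y4 >= 0

Solving the primal: x* = (7.25, 0).
  primal value c^T x* = 36.25.
Solving the dual: y* = (0, 0, 0, 1.25).
  dual value b^T y* = 36.25.
Strong duality: c^T x* = b^T y*. Confirmed.

36.25


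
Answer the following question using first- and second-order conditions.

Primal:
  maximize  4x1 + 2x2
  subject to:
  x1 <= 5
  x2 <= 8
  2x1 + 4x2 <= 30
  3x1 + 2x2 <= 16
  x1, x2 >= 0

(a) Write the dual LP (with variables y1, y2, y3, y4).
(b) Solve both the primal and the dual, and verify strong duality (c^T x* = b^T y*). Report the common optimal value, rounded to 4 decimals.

The standard primal-dual pair for 'max c^T x s.t. A x <= b, x >= 0' is:
  Dual:  min b^T y  s.t.  A^T y >= c,  y >= 0.

So the dual LP is:
  minimize  5y1 + 8y2 + 30y3 + 16y4
  subject to:
    y1 + 2y3 + 3y4 >= 4
    y2 + 4y3 + 2y4 >= 2
    y1, y2, y3, y4 >= 0

Solving the primal: x* = (5, 0.5).
  primal value c^T x* = 21.
Solving the dual: y* = (1, 0, 0, 1).
  dual value b^T y* = 21.
Strong duality: c^T x* = b^T y*. Confirmed.

21


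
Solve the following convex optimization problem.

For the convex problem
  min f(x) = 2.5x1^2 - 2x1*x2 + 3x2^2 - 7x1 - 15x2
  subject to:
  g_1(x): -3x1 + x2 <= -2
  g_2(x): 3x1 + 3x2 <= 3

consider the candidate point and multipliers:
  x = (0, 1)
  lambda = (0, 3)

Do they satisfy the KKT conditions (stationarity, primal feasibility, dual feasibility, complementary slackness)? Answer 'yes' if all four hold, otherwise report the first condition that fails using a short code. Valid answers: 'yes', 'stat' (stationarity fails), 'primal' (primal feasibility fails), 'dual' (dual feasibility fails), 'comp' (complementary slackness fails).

Gradient of f: grad f(x) = Q x + c = (-9, -9)
Constraint values g_i(x) = a_i^T x - b_i:
  g_1((0, 1)) = 3
  g_2((0, 1)) = 0
Stationarity residual: grad f(x) + sum_i lambda_i a_i = (0, 0)
  -> stationarity OK
Primal feasibility (all g_i <= 0): FAILS
Dual feasibility (all lambda_i >= 0): OK
Complementary slackness (lambda_i * g_i(x) = 0 for all i): OK

Verdict: the first failing condition is primal_feasibility -> primal.

primal


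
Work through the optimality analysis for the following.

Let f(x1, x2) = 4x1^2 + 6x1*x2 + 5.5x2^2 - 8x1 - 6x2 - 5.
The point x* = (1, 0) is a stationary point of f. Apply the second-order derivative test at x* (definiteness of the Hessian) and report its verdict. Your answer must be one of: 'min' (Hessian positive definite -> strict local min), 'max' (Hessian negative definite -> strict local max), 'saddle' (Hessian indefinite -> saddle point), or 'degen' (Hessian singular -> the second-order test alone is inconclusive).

Compute the Hessian H = grad^2 f:
  H = [[8, 6], [6, 11]]
Verify stationarity: grad f(x*) = H x* + g = (0, 0).
Eigenvalues of H: 3.3153, 15.6847.
Both eigenvalues > 0, so H is positive definite -> x* is a strict local min.

min


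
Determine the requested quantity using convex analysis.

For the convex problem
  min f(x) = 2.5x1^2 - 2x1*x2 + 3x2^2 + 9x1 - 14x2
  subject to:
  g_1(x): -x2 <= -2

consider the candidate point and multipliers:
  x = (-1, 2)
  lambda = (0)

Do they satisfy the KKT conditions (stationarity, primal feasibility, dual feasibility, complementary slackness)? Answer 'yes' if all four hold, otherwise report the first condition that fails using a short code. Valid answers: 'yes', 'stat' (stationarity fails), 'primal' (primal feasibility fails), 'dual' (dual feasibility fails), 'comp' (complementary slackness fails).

Gradient of f: grad f(x) = Q x + c = (0, 0)
Constraint values g_i(x) = a_i^T x - b_i:
  g_1((-1, 2)) = 0
Stationarity residual: grad f(x) + sum_i lambda_i a_i = (0, 0)
  -> stationarity OK
Primal feasibility (all g_i <= 0): OK
Dual feasibility (all lambda_i >= 0): OK
Complementary slackness (lambda_i * g_i(x) = 0 for all i): OK

Verdict: yes, KKT holds.

yes


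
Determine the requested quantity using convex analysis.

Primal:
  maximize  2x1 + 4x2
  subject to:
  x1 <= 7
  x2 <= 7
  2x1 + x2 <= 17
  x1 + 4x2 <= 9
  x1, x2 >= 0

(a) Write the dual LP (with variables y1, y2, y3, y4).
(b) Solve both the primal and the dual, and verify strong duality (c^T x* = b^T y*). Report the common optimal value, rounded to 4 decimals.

The standard primal-dual pair for 'max c^T x s.t. A x <= b, x >= 0' is:
  Dual:  min b^T y  s.t.  A^T y >= c,  y >= 0.

So the dual LP is:
  minimize  7y1 + 7y2 + 17y3 + 9y4
  subject to:
    y1 + 2y3 + y4 >= 2
    y2 + y3 + 4y4 >= 4
    y1, y2, y3, y4 >= 0

Solving the primal: x* = (7, 0.5).
  primal value c^T x* = 16.
Solving the dual: y* = (1, 0, 0, 1).
  dual value b^T y* = 16.
Strong duality: c^T x* = b^T y*. Confirmed.

16


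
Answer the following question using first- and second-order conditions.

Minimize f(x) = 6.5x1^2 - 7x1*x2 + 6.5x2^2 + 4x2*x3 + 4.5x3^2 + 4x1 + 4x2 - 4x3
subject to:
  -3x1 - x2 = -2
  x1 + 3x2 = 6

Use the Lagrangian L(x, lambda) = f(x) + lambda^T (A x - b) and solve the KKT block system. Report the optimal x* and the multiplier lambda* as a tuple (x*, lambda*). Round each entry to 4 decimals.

Form the Lagrangian:
  L(x, lambda) = (1/2) x^T Q x + c^T x + lambda^T (A x - b)
Stationarity (grad_x L = 0): Q x + c + A^T lambda = 0.
Primal feasibility: A x = b.

This gives the KKT block system:
  [ Q   A^T ] [ x     ]   [-c ]
  [ A    0  ] [ lambda ] = [ b ]

Solving the linear system:
  x*      = (0, 2, -0.4444)
  lambda* = (-7.2778, -11.8333)
  f(x*)   = 33.1111

x* = (0, 2, -0.4444), lambda* = (-7.2778, -11.8333)


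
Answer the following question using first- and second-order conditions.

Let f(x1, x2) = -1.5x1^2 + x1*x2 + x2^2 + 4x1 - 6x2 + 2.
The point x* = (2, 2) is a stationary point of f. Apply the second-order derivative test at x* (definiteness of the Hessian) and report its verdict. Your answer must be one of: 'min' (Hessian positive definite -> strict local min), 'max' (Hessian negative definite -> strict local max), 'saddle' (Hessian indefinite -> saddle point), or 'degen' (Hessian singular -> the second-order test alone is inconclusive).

Compute the Hessian H = grad^2 f:
  H = [[-3, 1], [1, 2]]
Verify stationarity: grad f(x*) = H x* + g = (0, 0).
Eigenvalues of H: -3.1926, 2.1926.
Eigenvalues have mixed signs, so H is indefinite -> x* is a saddle point.

saddle


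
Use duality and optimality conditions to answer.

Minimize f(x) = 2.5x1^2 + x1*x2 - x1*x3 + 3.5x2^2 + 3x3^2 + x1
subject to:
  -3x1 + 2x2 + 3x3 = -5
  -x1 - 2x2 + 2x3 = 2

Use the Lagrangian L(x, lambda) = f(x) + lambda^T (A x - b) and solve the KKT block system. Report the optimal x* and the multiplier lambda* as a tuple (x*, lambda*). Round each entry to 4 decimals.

Form the Lagrangian:
  L(x, lambda) = (1/2) x^T Q x + c^T x + lambda^T (A x - b)
Stationarity (grad_x L = 0): Q x + c + A^T lambda = 0.
Primal feasibility: A x = b.

This gives the KKT block system:
  [ Q   A^T ] [ x     ]   [-c ]
  [ A    0  ] [ lambda ] = [ b ]

Solving the linear system:
  x*      = (0.7367, -1.379, -0.0106)
  lambda* = (1.9433, -2.5148)
  f(x*)   = 7.7414

x* = (0.7367, -1.379, -0.0106), lambda* = (1.9433, -2.5148)


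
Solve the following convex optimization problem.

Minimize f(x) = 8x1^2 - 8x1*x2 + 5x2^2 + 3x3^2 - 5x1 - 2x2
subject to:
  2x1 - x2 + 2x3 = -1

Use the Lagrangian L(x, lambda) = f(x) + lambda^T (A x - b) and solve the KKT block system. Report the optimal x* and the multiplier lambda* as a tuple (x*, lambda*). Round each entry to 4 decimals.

Form the Lagrangian:
  L(x, lambda) = (1/2) x^T Q x + c^T x + lambda^T (A x - b)
Stationarity (grad_x L = 0): Q x + c + A^T lambda = 0.
Primal feasibility: A x = b.

This gives the KKT block system:
  [ Q   A^T ] [ x     ]   [-c ]
  [ A    0  ] [ lambda ] = [ b ]

Solving the linear system:
  x*      = (0.4659, 0.75, -0.5909)
  lambda* = (1.7727)
  f(x*)   = -1.0284

x* = (0.4659, 0.75, -0.5909), lambda* = (1.7727)


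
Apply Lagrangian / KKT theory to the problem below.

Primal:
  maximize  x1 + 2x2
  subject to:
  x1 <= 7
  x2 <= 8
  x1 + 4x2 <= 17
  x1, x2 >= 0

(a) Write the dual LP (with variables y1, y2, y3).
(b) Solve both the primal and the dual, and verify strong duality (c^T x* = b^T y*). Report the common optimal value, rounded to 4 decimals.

The standard primal-dual pair for 'max c^T x s.t. A x <= b, x >= 0' is:
  Dual:  min b^T y  s.t.  A^T y >= c,  y >= 0.

So the dual LP is:
  minimize  7y1 + 8y2 + 17y3
  subject to:
    y1 + y3 >= 1
    y2 + 4y3 >= 2
    y1, y2, y3 >= 0

Solving the primal: x* = (7, 2.5).
  primal value c^T x* = 12.
Solving the dual: y* = (0.5, 0, 0.5).
  dual value b^T y* = 12.
Strong duality: c^T x* = b^T y*. Confirmed.

12


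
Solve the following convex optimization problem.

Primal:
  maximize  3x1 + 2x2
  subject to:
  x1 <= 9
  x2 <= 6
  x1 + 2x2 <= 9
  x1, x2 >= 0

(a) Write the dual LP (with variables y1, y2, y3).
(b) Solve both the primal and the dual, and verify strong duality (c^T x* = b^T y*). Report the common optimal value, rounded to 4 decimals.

The standard primal-dual pair for 'max c^T x s.t. A x <= b, x >= 0' is:
  Dual:  min b^T y  s.t.  A^T y >= c,  y >= 0.

So the dual LP is:
  minimize  9y1 + 6y2 + 9y3
  subject to:
    y1 + y3 >= 3
    y2 + 2y3 >= 2
    y1, y2, y3 >= 0

Solving the primal: x* = (9, 0).
  primal value c^T x* = 27.
Solving the dual: y* = (2, 0, 1).
  dual value b^T y* = 27.
Strong duality: c^T x* = b^T y*. Confirmed.

27


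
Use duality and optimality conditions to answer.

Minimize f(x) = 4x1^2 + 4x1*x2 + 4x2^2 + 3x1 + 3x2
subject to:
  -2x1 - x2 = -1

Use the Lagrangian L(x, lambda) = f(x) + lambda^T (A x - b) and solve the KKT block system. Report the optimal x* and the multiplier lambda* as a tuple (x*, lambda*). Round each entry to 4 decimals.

Form the Lagrangian:
  L(x, lambda) = (1/2) x^T Q x + c^T x + lambda^T (A x - b)
Stationarity (grad_x L = 0): Q x + c + A^T lambda = 0.
Primal feasibility: A x = b.

This gives the KKT block system:
  [ Q   A^T ] [ x     ]   [-c ]
  [ A    0  ] [ lambda ] = [ b ]

Solving the linear system:
  x*      = (0.625, -0.25)
  lambda* = (3.5)
  f(x*)   = 2.3125

x* = (0.625, -0.25), lambda* = (3.5)


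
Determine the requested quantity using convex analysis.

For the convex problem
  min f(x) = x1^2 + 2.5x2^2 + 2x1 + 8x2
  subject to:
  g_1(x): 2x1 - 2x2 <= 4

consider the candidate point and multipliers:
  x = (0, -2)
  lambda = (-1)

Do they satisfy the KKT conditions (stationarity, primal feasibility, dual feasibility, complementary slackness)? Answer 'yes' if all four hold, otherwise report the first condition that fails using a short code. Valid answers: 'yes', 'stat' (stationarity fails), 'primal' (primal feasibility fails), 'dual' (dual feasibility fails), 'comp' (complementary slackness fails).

Gradient of f: grad f(x) = Q x + c = (2, -2)
Constraint values g_i(x) = a_i^T x - b_i:
  g_1((0, -2)) = 0
Stationarity residual: grad f(x) + sum_i lambda_i a_i = (0, 0)
  -> stationarity OK
Primal feasibility (all g_i <= 0): OK
Dual feasibility (all lambda_i >= 0): FAILS
Complementary slackness (lambda_i * g_i(x) = 0 for all i): OK

Verdict: the first failing condition is dual_feasibility -> dual.

dual


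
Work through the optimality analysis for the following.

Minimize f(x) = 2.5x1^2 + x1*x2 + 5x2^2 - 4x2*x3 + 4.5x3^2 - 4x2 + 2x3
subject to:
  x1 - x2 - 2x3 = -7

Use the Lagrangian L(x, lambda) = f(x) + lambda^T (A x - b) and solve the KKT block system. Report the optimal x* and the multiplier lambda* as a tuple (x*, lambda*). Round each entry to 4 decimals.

Form the Lagrangian:
  L(x, lambda) = (1/2) x^T Q x + c^T x + lambda^T (A x - b)
Stationarity (grad_x L = 0): Q x + c + A^T lambda = 0.
Primal feasibility: A x = b.

This gives the KKT block system:
  [ Q   A^T ] [ x     ]   [-c ]
  [ A    0  ] [ lambda ] = [ b ]

Solving the linear system:
  x*      = (-1.4848, 1.8415, 1.8368)
  lambda* = (5.5828)
  f(x*)   = 17.6935

x* = (-1.4848, 1.8415, 1.8368), lambda* = (5.5828)


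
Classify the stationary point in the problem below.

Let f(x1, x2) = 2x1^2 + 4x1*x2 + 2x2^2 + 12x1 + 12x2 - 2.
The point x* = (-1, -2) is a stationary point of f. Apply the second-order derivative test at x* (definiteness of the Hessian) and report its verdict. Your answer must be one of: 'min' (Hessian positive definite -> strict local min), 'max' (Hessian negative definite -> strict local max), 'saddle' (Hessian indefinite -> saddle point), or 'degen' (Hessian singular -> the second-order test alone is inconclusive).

Compute the Hessian H = grad^2 f:
  H = [[4, 4], [4, 4]]
Verify stationarity: grad f(x*) = H x* + g = (0, 0).
Eigenvalues of H: 0, 8.
H has a zero eigenvalue (singular; positive semidefinite but not definite), so H is neither positive definite, negative definite, nor indefinite. The second-order test alone is inconclusive -> degen.
(Indeed, f is constant along the null direction of H through x*, so x* is not a strict local extremum.)

degen


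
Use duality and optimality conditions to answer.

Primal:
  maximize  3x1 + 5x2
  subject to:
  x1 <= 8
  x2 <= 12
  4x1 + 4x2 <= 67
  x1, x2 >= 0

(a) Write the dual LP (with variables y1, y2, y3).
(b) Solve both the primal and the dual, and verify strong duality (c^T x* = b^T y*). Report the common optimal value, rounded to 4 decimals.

The standard primal-dual pair for 'max c^T x s.t. A x <= b, x >= 0' is:
  Dual:  min b^T y  s.t.  A^T y >= c,  y >= 0.

So the dual LP is:
  minimize  8y1 + 12y2 + 67y3
  subject to:
    y1 + 4y3 >= 3
    y2 + 4y3 >= 5
    y1, y2, y3 >= 0

Solving the primal: x* = (4.75, 12).
  primal value c^T x* = 74.25.
Solving the dual: y* = (0, 2, 0.75).
  dual value b^T y* = 74.25.
Strong duality: c^T x* = b^T y*. Confirmed.

74.25


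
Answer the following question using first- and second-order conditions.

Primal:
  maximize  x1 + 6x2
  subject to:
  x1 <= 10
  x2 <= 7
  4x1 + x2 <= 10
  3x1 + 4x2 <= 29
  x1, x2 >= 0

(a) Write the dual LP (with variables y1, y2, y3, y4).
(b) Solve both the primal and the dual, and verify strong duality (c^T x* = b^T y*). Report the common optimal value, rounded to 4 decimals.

The standard primal-dual pair for 'max c^T x s.t. A x <= b, x >= 0' is:
  Dual:  min b^T y  s.t.  A^T y >= c,  y >= 0.

So the dual LP is:
  minimize  10y1 + 7y2 + 10y3 + 29y4
  subject to:
    y1 + 4y3 + 3y4 >= 1
    y2 + y3 + 4y4 >= 6
    y1, y2, y3, y4 >= 0

Solving the primal: x* = (0.3333, 7).
  primal value c^T x* = 42.3333.
Solving the dual: y* = (0, 4.6667, 0, 0.3333).
  dual value b^T y* = 42.3333.
Strong duality: c^T x* = b^T y*. Confirmed.

42.3333


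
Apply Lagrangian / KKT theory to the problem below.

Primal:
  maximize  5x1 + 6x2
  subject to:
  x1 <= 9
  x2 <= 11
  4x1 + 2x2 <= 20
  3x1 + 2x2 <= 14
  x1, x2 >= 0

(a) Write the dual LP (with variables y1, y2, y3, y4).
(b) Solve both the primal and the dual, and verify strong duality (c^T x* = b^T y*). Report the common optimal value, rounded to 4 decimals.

The standard primal-dual pair for 'max c^T x s.t. A x <= b, x >= 0' is:
  Dual:  min b^T y  s.t.  A^T y >= c,  y >= 0.

So the dual LP is:
  minimize  9y1 + 11y2 + 20y3 + 14y4
  subject to:
    y1 + 4y3 + 3y4 >= 5
    y2 + 2y3 + 2y4 >= 6
    y1, y2, y3, y4 >= 0

Solving the primal: x* = (0, 7).
  primal value c^T x* = 42.
Solving the dual: y* = (0, 0, 0, 3).
  dual value b^T y* = 42.
Strong duality: c^T x* = b^T y*. Confirmed.

42


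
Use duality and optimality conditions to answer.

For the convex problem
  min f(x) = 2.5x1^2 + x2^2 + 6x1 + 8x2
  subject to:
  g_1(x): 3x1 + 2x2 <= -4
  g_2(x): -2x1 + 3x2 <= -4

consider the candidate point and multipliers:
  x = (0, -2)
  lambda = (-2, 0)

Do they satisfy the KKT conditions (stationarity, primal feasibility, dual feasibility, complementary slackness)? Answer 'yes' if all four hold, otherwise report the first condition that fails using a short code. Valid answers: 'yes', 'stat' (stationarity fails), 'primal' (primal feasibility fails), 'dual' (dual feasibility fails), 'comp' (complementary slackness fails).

Gradient of f: grad f(x) = Q x + c = (6, 4)
Constraint values g_i(x) = a_i^T x - b_i:
  g_1((0, -2)) = 0
  g_2((0, -2)) = -2
Stationarity residual: grad f(x) + sum_i lambda_i a_i = (0, 0)
  -> stationarity OK
Primal feasibility (all g_i <= 0): OK
Dual feasibility (all lambda_i >= 0): FAILS
Complementary slackness (lambda_i * g_i(x) = 0 for all i): OK

Verdict: the first failing condition is dual_feasibility -> dual.

dual


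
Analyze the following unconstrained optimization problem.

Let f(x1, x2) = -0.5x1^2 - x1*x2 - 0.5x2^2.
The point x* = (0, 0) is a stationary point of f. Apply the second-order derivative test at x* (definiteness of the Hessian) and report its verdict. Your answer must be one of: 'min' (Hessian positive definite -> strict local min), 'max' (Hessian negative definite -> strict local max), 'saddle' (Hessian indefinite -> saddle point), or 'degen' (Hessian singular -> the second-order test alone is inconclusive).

Compute the Hessian H = grad^2 f:
  H = [[-1, -1], [-1, -1]]
Verify stationarity: grad f(x*) = H x* + g = (0, 0).
Eigenvalues of H: -2, 0.
H has a zero eigenvalue (singular; negative semidefinite but not definite), so H is neither positive definite, negative definite, nor indefinite. The second-order test alone is inconclusive -> degen.
(Indeed, f is constant along the null direction of H through x*, so x* is not a strict local extremum.)

degen


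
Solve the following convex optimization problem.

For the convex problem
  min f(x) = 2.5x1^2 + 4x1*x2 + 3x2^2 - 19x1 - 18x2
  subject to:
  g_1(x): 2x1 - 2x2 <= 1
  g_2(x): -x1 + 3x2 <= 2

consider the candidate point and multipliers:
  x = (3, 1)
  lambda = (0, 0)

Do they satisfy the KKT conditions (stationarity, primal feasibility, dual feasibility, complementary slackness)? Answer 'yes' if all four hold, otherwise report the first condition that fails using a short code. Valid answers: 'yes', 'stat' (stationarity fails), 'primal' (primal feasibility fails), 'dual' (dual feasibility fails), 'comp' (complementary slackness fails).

Gradient of f: grad f(x) = Q x + c = (0, 0)
Constraint values g_i(x) = a_i^T x - b_i:
  g_1((3, 1)) = 3
  g_2((3, 1)) = -2
Stationarity residual: grad f(x) + sum_i lambda_i a_i = (0, 0)
  -> stationarity OK
Primal feasibility (all g_i <= 0): FAILS
Dual feasibility (all lambda_i >= 0): OK
Complementary slackness (lambda_i * g_i(x) = 0 for all i): OK

Verdict: the first failing condition is primal_feasibility -> primal.

primal
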